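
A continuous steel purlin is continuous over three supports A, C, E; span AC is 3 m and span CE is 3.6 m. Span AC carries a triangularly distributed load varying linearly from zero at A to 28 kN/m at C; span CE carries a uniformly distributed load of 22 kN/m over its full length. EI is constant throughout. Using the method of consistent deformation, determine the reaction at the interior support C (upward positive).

Take M_C as the redundant. Released structure: two simple spans AC and CE with a hinge at C.
Discontinuity in slope at C on the released structure — sum the simple-span end rotations:
  span AC: triangular load, peak 28: w₀L³/(45EI) = 16.8/EI
  span CE: UDL 22: wL³/(24EI) = 42.77/EI
  relative rotation θ_0 = (16.8 + 42.77)/EI = 59.57/EI
A unit hogging moment at C produces rotation L₁/(3EI) + L₂/(3EI) = 2.2/EI.
Compatibility: M_C·(L₁+L₂)/(3EI) = θ_0, giving M_C = 27.08 kN·m (hogging).
Span AC, ΣM about A with M_C applied at C: R_C^{AC}·3 = 84 + 27.08, so R_C^{AC} = 37.03 kN and R_A = 42 − 37.03 = 4.975 kN.
Span CE, ΣM about E: R_C^{CE}·3.6 = 142.6 + 27.08, so R_C^{CE} = 47.12 kN and R_E = 79.2 − 47.12 = 32.08 kN.
R_C = 37.03 + 47.12 = 84.15 kN.

R_C = 84.15 kN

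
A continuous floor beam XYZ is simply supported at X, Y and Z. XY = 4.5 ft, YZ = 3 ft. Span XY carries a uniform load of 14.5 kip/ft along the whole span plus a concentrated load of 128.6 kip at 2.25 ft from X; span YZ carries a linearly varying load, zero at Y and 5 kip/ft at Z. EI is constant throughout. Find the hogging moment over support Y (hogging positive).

Release continuity at Y by inserting a hinge; the redundant is the internal moment M_Y. The primary structure is two simply-supported spans XY and YZ.
Rotations at Y on the released spans (each span's end-slope, ×1/EI):
  span XY: UDL 14.5: wL³/(24EI) = 55.05/EI
  span XY: point load 128.6 at a = 2.25: Pab(L + a)/(6LEI) = 162.8/EI
  span YZ: triangular load, peak 5: 7w₀L³/(360EI) = 2.625/EI
  relative rotation θ_0 = (217.8 + 2.625)/EI = 220.4/EI
A unit hogging moment at Y produces rotation L₁/(3EI) + L₂/(3EI) = 2.5/EI.
Compatibility: M_Y·(L₁+L₂)/(3EI) = θ_0, giving M_Y = 88.18 kip·ft (hogging).

M_Y = 88.18 kip·ft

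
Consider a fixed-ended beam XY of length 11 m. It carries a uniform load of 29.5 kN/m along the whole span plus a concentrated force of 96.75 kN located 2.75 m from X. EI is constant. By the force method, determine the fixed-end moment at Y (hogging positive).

M_Y = 347.3 kN·m

Take the two fixed-end moments M_X, M_Y as redundants; the released structure is the simple span XY.
On the primary (simply-supported) span, the end slopes from the loading are:
  at X: UDL 29.5: wL³/(24EI) = 1636/EI
  at Y: UDL 29.5: wL³/(24EI) = 1636/EI
  at X: point load 96.75 at a = 2.75: Pab(L + b)/(6LEI) = 640.2/EI
  at Y: point load 96.75 at a = 2.75: Pab(L + a)/(6LEI) = 457.3/EI
  θ_X0 = 2276/EI,  θ_Y0 = 2093/EI
Flexibility coefficients: a unit moment at one end gives L/(3EI) there and L/(6EI) at the far end, so f₁₁ = f₂₂ = 3.667/EI and f₁₂ = f₂₁ = 1.833/EI.
Compatibility — zero rotation at each built-in end:
  3.667 M_X + 1.833 M_Y = 2276
  1.833 M_X + 3.667 M_Y = 2093
Solving the pair gives M_X = 447.1 kN·m and M_Y = 347.3 kN·m (hogging).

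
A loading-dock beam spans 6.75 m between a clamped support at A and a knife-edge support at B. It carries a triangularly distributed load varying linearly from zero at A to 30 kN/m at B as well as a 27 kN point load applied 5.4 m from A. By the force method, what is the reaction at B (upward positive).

Choose R_B as the redundant. The primary structure is the cantilever fixed at A.
Free-end deflection of the primary structure under the applied loading (downward +):
  triangular load, peak 30 at the free end: 11w₀L⁴/(120EI) = 5709/EI
  point load 27 at a = 5.4: Pa²(3L − a)/(6EI) = 1949/EI
  δ_0 = 7657/EI
Flexibility coefficient — unit upward force at B: δ_{BB} = L³/(3EI) = 102.5/EI.
Compatibility at B: δ_0 − R_B·δ_{BB} = 0, so R_B = 7657/102.5 = 74.7 kN.

R_B = 74.7 kN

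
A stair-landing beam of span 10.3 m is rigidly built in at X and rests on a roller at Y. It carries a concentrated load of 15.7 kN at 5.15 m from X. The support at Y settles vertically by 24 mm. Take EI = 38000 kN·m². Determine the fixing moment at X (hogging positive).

Remove the prop at Y; the released (primary) structure is a cantilever built in at X.
Downward deflection at the released point Y due to the loads:
  point load 15.7 at a = 5.15: Pa²(3L − a)/(6EI) = 1787/EI
Flexibility coefficient — unit upward force at Y: δ_{YY} = L³/(3EI) = 364.2/EI.
With EI = 38000 kN·m²: δ_0 = 0.047028 m and δ_{YY} = 0.009585 m/kN.
Compatibility — the beam at Y must follow the support down by 0.024 m: δ_0 − R_Y·δ_{YY} = 0.024, so R_Y = (0.047028 − 0.024)/0.009585 = 2.402 kN.
Moment equilibrium about X: M_X = Σ(load moments about X) − R_Y·L = 80.86 − 2.402×10.3 = 56.11 kN·m.

M_X = 56.11 kN·m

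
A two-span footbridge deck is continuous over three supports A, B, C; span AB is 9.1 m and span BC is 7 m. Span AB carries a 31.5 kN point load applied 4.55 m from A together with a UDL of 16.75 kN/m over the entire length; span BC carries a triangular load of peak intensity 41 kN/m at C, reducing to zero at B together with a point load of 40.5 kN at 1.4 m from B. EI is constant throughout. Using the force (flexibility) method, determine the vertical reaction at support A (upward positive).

Insert a hinge at B; M_B is the redundant, and each span becomes simply supported.
Rotations at B on the released spans (each span's end-slope, ×1/EI):
  span AB: point load 31.5 at a = 4.55: Pab(L + a)/(6LEI) = 163/EI
  span AB: UDL 16.75: wL³/(24EI) = 525.9/EI
  span BC: triangular load, peak 41: 7w₀L³/(360EI) = 273.4/EI
  span BC: point load 40.5 at a = 1.4: Pab(L + b)/(6LEI) = 95.26/EI
  relative rotation θ_0 = (689 + 368.7)/EI = 1058/EI
A unit hogging moment at B produces rotation L₁/(3EI) + L₂/(3EI) = 5.367/EI.
Compatibility: M_B·(L₁+L₂)/(3EI) = θ_0, giving M_B = 197.1 kN·m (hogging).
Span AB, ΣM about A with M_B applied at B: R_B^{AB}·9.1 = 836.9 + 197.1, so R_B^{AB} = 113.6 kN and R_A = 183.9 − 113.6 = 70.31 kN.

R_A = 70.31 kN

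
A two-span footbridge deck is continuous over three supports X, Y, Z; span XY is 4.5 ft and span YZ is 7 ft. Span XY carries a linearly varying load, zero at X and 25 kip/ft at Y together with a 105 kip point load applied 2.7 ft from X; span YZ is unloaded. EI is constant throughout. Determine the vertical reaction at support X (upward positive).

Insert a hinge at Y; M_Y is the redundant, and each span becomes simply supported.
End slopes at the hinge Y, treating each span as simply supported:
  span XY: triangular load, peak 25: w₀L³/(45EI) = 50.62/EI
  span XY: point load 105 at a = 2.7: Pab(L + a)/(6LEI) = 136.1/EI
  relative rotation θ_0 = (186.7 + 0)/EI = 186.7/EI
A unit hogging moment at Y produces rotation L₁/(3EI) + L₂/(3EI) = 3.833/EI.
Slope continuity at Y: θ_0 = M_Y·3.833/EI, so M_Y = 186.7/3.833 = 48.71 kip·ft (hogging).
Span XY, ΣM about X with M_Y applied at Y: R_Y^{XY}·4.5 = 452.2 + 48.71, so R_Y^{XY} = 111.3 kip and R_X = 161.2 − 111.3 = 49.93 kip.

R_X = 49.93 kip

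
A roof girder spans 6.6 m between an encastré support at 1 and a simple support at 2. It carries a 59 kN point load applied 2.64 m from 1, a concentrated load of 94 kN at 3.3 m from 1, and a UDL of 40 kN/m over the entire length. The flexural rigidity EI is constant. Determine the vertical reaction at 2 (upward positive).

R_2 = 140.6 kN

Take the reaction at 2 as the redundant and release it; the primary structure is a cantilever fixed at 1.
Deflection at 2 on the released cantilever, summing each load's contribution:
  point load 59 at a = 2.64: Pa²(3L − a)/(6EI) = 1176/EI
  point load 94 at a = 3.3: Pa²(3L − a)/(6EI) = 2815/EI
  UDL 40: wL⁴/(8EI) = 9487/EI
  δ_0 = 13478/EI
Flexibility coefficient — unit upward force at 2: δ_{22} = L³/(3EI) = 95.83/EI.
Compatibility at 2: δ_0 − R_2·δ_{22} = 0, so R_2 = 13478/95.83 = 140.6 kN.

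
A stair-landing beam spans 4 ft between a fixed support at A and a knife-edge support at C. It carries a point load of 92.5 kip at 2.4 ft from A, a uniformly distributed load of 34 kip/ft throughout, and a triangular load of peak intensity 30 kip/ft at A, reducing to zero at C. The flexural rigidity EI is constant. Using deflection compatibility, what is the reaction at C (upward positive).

R_C = 103 kip

Choose R_C as the redundant. The primary structure is the cantilever fixed at A.
Downward deflection at the released point C due to the loads:
  point load 92.5 at a = 2.4: Pa²(3L − a)/(6EI) = 852.5/EI
  UDL 34: wL⁴/(8EI) = 1088/EI
  triangular load, peak 30 at the fixed end: w₀L⁴/(30EI) = 256/EI
  δ_0 = 2196/EI
Tip deflection under a unit load at C: L³/(3EI) = 21.33/EI.
Compatibility at C: δ_0 − R_C·δ_{CC} = 0, so R_C = 2196/21.33 = 103 kip.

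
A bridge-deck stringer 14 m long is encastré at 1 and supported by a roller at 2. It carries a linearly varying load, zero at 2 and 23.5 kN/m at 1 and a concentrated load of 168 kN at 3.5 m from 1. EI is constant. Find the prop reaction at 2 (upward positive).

R_2 = 47.34 kN

Choose R_2 as the redundant. The primary structure is the cantilever fixed at 1.
Downward deflection at the released point 2 due to the loads:
  triangular load, peak 23.5 at the fixed end: w₀L⁴/(30EI) = 30093/EI
  point load 168 at a = 3.5: Pa²(3L − a)/(6EI) = 13206/EI
  δ_0 = 43298/EI
Tip deflection under a unit load at 2: L³/(3EI) = 914.7/EI.
The prop prevents deflection at 2: R_2 = δ_0/δ_{22} = 43298/914.7 = 47.34 kN.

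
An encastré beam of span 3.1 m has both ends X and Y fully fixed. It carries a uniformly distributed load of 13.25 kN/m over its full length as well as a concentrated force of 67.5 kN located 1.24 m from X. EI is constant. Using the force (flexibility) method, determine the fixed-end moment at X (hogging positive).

M_X = 40.74 kN·m

Release both end moments; the primary structure is a simply-supported span XY with redundants M_X and M_Y.
Simple-span end rotations at X and Y under the given loads:
  at X: UDL 13.25: wL³/(24EI) = 16.45/EI
  at Y: UDL 13.25: wL³/(24EI) = 16.45/EI
  at X: point load 67.5 at a = 1.24: Pab(L + b)/(6LEI) = 41.52/EI
  at Y: point load 67.5 at a = 1.24: Pab(L + a)/(6LEI) = 36.33/EI
  θ_X0 = 57.96/EI,  θ_Y0 = 52.77/EI
Flexibility coefficients: a unit moment at one end gives L/(3EI) there and L/(6EI) at the far end, so f₁₁ = f₂₂ = 1.033/EI and f₁₂ = f₂₁ = 0.5167/EI.
Compatibility — zero rotation at each built-in end:
  1.033 M_X + 0.5167 M_Y = 57.96
  0.5167 M_X + 1.033 M_Y = 52.77
Solving the pair gives M_X = 40.74 kN·m and M_Y = 30.7 kN·m (hogging).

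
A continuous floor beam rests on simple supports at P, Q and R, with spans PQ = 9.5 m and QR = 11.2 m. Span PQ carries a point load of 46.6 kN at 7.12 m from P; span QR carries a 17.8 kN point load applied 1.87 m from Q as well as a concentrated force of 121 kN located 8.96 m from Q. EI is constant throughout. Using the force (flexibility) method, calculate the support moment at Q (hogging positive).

M_Q = 117.5 kN·m

Release continuity at Q by inserting a hinge; the redundant is the internal moment M_Q. The primary structure is two simply-supported spans PQ and QR.
Rotations at Q on the released spans (each span's end-slope, ×1/EI):
  span PQ: point load 46.6 at a = 7.12: Pab(L + a)/(6LEI) = 230.2/EI
  span QR: point load 17.8 at a = 1.87: Pab(L + b)/(6LEI) = 94.88/EI
  span QR: point load 121 at a = 8.96: Pab(L + b)/(6LEI) = 485.7/EI
  relative rotation θ_0 = (230.2 + 580.6)/EI = 810.8/EI
A unit hogging moment at Q produces rotation L₁/(3EI) + L₂/(3EI) = 6.9/EI.
Slope continuity at Q: θ_0 = M_Q·6.9/EI, so M_Q = 810.8/6.9 = 117.5 kN·m (hogging).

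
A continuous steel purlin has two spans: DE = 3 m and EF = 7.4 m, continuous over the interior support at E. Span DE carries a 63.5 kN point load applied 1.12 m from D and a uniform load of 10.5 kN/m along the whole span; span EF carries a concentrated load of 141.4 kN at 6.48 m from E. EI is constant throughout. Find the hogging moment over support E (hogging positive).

Take M_E as the redundant. Released structure: two simple spans DE and EF with a hinge at E.
End slopes at the hinge E, treating each span as simply supported:
  span DE: point load 63.5 at a = 1.12: Pab(L + a)/(6LEI) = 30.6/EI
  span DE: UDL 10.5: wL³/(24EI) = 11.81/EI
  span EF: point load 141.4 at a = 6.48: Pab(L + b)/(6LEI) = 158/EI
  relative rotation θ_0 = (42.42 + 158)/EI = 200.4/EI
A unit hogging moment at E produces rotation L₁/(3EI) + L₂/(3EI) = 3.467/EI.
Slope continuity at E: θ_0 = M_E·3.467/EI, so M_E = 200.4/3.467 = 57.8 kN·m (hogging).

M_E = 57.8 kN·m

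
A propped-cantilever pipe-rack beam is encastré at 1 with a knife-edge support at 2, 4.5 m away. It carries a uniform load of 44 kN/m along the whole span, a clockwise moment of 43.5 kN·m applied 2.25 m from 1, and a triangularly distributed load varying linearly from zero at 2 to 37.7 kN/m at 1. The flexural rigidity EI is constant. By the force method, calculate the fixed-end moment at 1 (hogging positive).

M_1 = 156.8 kN·m

Take the reaction at 2 as the redundant and release it; the primary structure is a cantilever fixed at 1.
Primary-structure tip deflection at 2 by superposition:
  UDL 44: wL⁴/(8EI) = 2255/EI
  clockwise couple 43.5 at a = 2.25: M₀a(2L − a)/(2EI) = 330.3/EI
  triangular load, peak 37.7 at the fixed end: w₀L⁴/(30EI) = 515.3/EI
  δ_0 = 3101/EI
Tip deflection under a unit load at 2: L³/(3EI) = 30.38/EI.
Compatibility at 2: δ_0 − R_2·δ_{22} = 0, so R_2 = 3101/30.38 = 102.1 kN.
Moment equilibrium about 1: M_1 = Σ(load moments about 1) − R_2·L = 616.2 − 102.1×4.5 = 156.8 kN·m.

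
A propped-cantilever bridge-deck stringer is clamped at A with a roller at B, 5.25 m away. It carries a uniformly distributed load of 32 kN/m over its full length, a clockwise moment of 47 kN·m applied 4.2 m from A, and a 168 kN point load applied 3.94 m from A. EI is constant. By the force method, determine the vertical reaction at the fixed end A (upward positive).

Release the roller at B. Primary structure: cantilever fixed at A.
Free-end deflection of the primary structure under the applied loading (downward +):
  UDL 32: wL⁴/(8EI) = 3039/EI
  clockwise couple 47 at a = 4.2: M₀a(2L − a)/(2EI) = 621.8/EI
  point load 168 at a = 3.94: Pa²(3L − a)/(6EI) = 5133/EI
  δ_0 = 8794/EI
Tip deflection under a unit load at B: L³/(3EI) = 48.23/EI.
The prop prevents deflection at B: R_B = δ_0/δ_{BB} = 8794/48.23 = 182.3 kN.
Vertical equilibrium: R_A = ΣP − R_B = 336 − 182.3 = 153.7 kN.

R_A = 153.7 kN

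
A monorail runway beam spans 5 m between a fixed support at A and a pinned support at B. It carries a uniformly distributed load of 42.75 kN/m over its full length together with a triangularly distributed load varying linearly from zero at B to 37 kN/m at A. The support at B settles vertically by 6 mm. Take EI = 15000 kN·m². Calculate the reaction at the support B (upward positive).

R_B = 96.5 kN

Choose R_B as the redundant. The primary structure is the cantilever fixed at A.
Free-end deflection of the primary structure under the applied loading (downward +):
  UDL 42.75: wL⁴/(8EI) = 3340/EI
  triangular load, peak 37 at the fixed end: w₀L⁴/(30EI) = 770.8/EI
  δ_0 = 4111/EI
Flexibility coefficient — unit upward force at B: δ_{BB} = L³/(3EI) = 41.67/EI.
With EI = 15000 kN·m²: δ_0 = 0.27405 m and δ_{BB} = 0.002778 m/kN.
Compatibility — the beam at B must follow the support down by 0.006 m: δ_0 − R_B·δ_{BB} = 0.006, so R_B = (0.27405 − 0.006)/0.002778 = 96.5 kN.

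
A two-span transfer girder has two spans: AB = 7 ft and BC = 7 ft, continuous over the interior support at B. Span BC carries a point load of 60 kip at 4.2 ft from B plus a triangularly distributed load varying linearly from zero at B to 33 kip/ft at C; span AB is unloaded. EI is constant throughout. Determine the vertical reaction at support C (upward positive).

Take M_B as the redundant. Released structure: two simple spans AB and BC with a hinge at B.
Discontinuity in slope at B on the released structure — sum the simple-span end rotations:
  span BC: point load 60 at a = 4.2: Pab(L + b)/(6LEI) = 164.6/EI
  span BC: triangular load, peak 33: 7w₀L³/(360EI) = 220.1/EI
  relative rotation θ_0 = (0 + 384.7)/EI = 384.7/EI
A unit hogging moment at B produces rotation L₁/(3EI) + L₂/(3EI) = 4.667/EI.
Slope continuity at B: θ_0 = M_B·4.667/EI, so M_B = 384.7/4.667 = 82.44 kip·ft (hogging).
Span BC, ΣM about C: R_B^{BC}·7 = 437.5 + 82.44, so R_B^{BC} = 74.28 kip and R_C = 175.5 − 74.28 = 101.2 kip.

R_C = 101.2 kip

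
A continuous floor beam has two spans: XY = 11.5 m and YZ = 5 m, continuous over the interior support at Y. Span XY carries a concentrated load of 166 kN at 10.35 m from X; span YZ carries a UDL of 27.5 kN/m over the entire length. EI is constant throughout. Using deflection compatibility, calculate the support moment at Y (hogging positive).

Take M_Y as the redundant. Released structure: two simple spans XY and YZ with a hinge at Y.
Discontinuity in slope at Y on the released structure — sum the simple-span end rotations:
  span XY: point load 166 at a = 10.35: Pab(L + a)/(6LEI) = 625.7/EI
  span YZ: UDL 27.5: wL³/(24EI) = 143.2/EI
  relative rotation θ_0 = (625.7 + 143.2)/EI = 768.9/EI
A unit hogging moment at Y produces rotation L₁/(3EI) + L₂/(3EI) = 5.5/EI.
Compatibility: M_Y·(L₁+L₂)/(3EI) = θ_0, giving M_Y = 139.8 kN·m (hogging).

M_Y = 139.8 kN·m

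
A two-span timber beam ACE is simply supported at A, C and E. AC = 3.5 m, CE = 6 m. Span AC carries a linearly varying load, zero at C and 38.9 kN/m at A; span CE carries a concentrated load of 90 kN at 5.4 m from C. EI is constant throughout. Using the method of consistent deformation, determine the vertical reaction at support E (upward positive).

Take M_C as the redundant. Released structure: two simple spans AC and CE with a hinge at C.
End slopes at the hinge C, treating each span as simply supported:
  span AC: triangular load, peak 38.9: 7w₀L³/(360EI) = 32.43/EI
  span CE: point load 90 at a = 5.4: Pab(L + b)/(6LEI) = 53.46/EI
  relative rotation θ_0 = (32.43 + 53.46)/EI = 85.89/EI
A unit hogging moment at C produces rotation L₁/(3EI) + L₂/(3EI) = 3.167/EI.
Slope continuity at C: θ_0 = M_C·3.167/EI, so M_C = 85.89/3.167 = 27.12 kN·m (hogging).
Span CE, ΣM about E: R_C^{CE}·6 = 54 + 27.12, so R_C^{CE} = 13.52 kN and R_E = 90 − 13.52 = 76.48 kN.

R_E = 76.48 kN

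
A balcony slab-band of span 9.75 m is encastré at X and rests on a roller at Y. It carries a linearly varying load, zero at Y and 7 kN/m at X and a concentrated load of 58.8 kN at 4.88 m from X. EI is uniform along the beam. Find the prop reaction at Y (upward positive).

R_Y = 25.23 kN

Remove the prop at Y; the released (primary) structure is a cantilever built in at X.
Downward deflection at the released point Y due to the loads:
  triangular load, peak 7 at the fixed end: w₀L⁴/(30EI) = 2109/EI
  point load 58.8 at a = 4.88: Pa²(3L − a)/(6EI) = 5687/EI
  δ_0 = 7796/EI
Flexibility coefficient — unit upward force at Y: δ_{YY} = L³/(3EI) = 309/EI.
The prop prevents deflection at Y: R_Y = δ_0/δ_{YY} = 7796/309 = 25.23 kN.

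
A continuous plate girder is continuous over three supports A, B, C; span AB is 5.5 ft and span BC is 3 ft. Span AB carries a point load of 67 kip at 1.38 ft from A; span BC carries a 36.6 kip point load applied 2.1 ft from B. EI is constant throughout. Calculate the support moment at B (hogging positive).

M_B = 33.32 kip·ft

Release continuity at B by inserting a hinge; the redundant is the internal moment M_B. The primary structure is two simply-supported spans AB and BC.
Discontinuity in slope at B on the released structure — sum the simple-span end rotations:
  span AB: point load 67 at a = 1.38: Pab(L + a)/(6LEI) = 79.42/EI
  span BC: point load 36.6 at a = 2.1: Pab(L + b)/(6LEI) = 14.99/EI
  relative rotation θ_0 = (79.42 + 14.99)/EI = 94.41/EI
A unit hogging moment at B produces rotation L₁/(3EI) + L₂/(3EI) = 2.833/EI.
Compatibility: M_B·(L₁+L₂)/(3EI) = θ_0, giving M_B = 33.32 kip·ft (hogging).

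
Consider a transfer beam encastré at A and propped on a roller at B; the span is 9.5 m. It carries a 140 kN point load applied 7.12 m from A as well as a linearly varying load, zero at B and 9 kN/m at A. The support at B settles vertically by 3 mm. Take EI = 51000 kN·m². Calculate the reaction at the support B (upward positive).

R_B = 96.5 kN

Take the reaction at B as the redundant and release it; the primary structure is a cantilever fixed at A.
Downward deflection at the released point B due to the loads:
  point load 140 at a = 7.12: Pa²(3L − a)/(6EI) = 25290/EI
  triangular load, peak 9 at the fixed end: w₀L⁴/(30EI) = 2444/EI
  δ_0 = 27733/EI
Tip deflection under a unit load at B: L³/(3EI) = 285.8/EI.
With EI = 51000 kN·m²: δ_0 = 0.54379 m and δ_{BB} = 0.005604 m/kN.
Compatibility — the beam at B must follow the support down by 0.003 m: δ_0 − R_B·δ_{BB} = 0.003, so R_B = (0.54379 − 0.003)/0.005604 = 96.5 kN.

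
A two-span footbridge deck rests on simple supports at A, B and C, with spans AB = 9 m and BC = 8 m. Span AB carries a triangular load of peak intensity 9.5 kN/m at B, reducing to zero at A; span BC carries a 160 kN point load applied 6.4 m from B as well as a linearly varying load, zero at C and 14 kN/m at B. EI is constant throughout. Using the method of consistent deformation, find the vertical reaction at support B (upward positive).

Take M_B as the redundant. Released structure: two simple spans AB and BC with a hinge at B.
End slopes at the hinge B, treating each span as simply supported:
  span AB: triangular load, peak 9.5: w₀L³/(45EI) = 153.9/EI
  span BC: point load 160 at a = 6.4: Pab(L + b)/(6LEI) = 327.7/EI
  span BC: triangular load, peak 14: w₀L³/(45EI) = 159.3/EI
  relative rotation θ_0 = (153.9 + 487)/EI = 640.9/EI
A unit hogging moment at B produces rotation L₁/(3EI) + L₂/(3EI) = 5.667/EI.
Slope continuity at B: θ_0 = M_B·5.667/EI, so M_B = 640.9/5.667 = 113.1 kN·m (hogging).
Span AB, ΣM about A with M_B applied at B: R_B^{AB}·9 = 256.5 + 113.1, so R_B^{AB} = 41.07 kN and R_A = 42.75 − 41.07 = 1.684 kN.
Span BC, ΣM about C: R_B^{BC}·8 = 554.7 + 113.1, so R_B^{BC} = 83.47 kN and R_C = 216 − 83.47 = 132.5 kN.
R_B = 41.07 + 83.47 = 124.5 kN.

R_B = 124.5 kN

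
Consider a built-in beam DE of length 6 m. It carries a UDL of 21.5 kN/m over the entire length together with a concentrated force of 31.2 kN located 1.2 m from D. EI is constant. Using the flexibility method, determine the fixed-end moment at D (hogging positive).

Take the two fixed-end moments M_D, M_E as redundants; the released structure is the simple span DE.
Simple-span end rotations at D and E under the given loads:
  at D: UDL 21.5: wL³/(24EI) = 193.5/EI
  at E: UDL 21.5: wL³/(24EI) = 193.5/EI
  at D: point load 31.2 at a = 1.2: Pab(L + b)/(6LEI) = 53.91/EI
  at E: point load 31.2 at a = 1.2: Pab(L + a)/(6LEI) = 35.94/EI
  θ_D0 = 247.4/EI,  θ_E0 = 229.4/EI
Flexibility coefficients: a unit moment at one end gives L/(3EI) there and L/(6EI) at the far end, so f₁₁ = f₂₂ = 2/EI and f₁₂ = f₂₁ = 1/EI.
Compatibility — zero rotation at each built-in end:
  2 M_D + 1 M_E = 247.4
  1 M_D + 2 M_E = 229.4
Solving the pair gives M_D = 88.46 kN·m and M_E = 70.49 kN·m (hogging).

M_D = 88.46 kN·m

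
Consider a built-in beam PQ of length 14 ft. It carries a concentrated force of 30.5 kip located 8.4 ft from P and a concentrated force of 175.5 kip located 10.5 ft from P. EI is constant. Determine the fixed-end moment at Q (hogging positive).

Take the two fixed-end moments M_P, M_Q as redundants; the released structure is the simple span PQ.
Simple-span end rotations at P and Q under the given loads:
  at P: point load 30.5 at a = 8.4: Pab(L + b)/(6LEI) = 334.8/EI
  at Q: point load 30.5 at a = 8.4: Pab(L + a)/(6LEI) = 382.6/EI
  at P: point load 175.5 at a = 10.5: Pab(L + b)/(6LEI) = 1344/EI
  at Q: point load 175.5 at a = 10.5: Pab(L + a)/(6LEI) = 1881/EI
  θ_P0 = 1678/EI,  θ_Q0 = 2264/EI
Flexibility coefficients: a unit moment at one end gives L/(3EI) there and L/(6EI) at the far end, so f₁₁ = f₂₂ = 4.667/EI and f₁₂ = f₂₁ = 2.333/EI.
Compatibility — zero rotation at each built-in end:
  4.667 M_P + 2.333 M_Q = 1678
  2.333 M_P + 4.667 M_Q = 2264
Solving the pair gives M_P = 156.2 kip·ft and M_Q = 407 kip·ft (hogging).

M_Q = 407 kip·ft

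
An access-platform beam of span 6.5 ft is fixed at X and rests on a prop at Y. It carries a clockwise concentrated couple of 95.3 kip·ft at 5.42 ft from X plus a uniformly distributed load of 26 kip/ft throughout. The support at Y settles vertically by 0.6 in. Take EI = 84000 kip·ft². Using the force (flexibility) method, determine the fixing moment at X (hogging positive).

Choose R_Y as the redundant. The primary structure is the cantilever fixed at X.
Free-end deflection of the primary structure under the applied loading (downward +):
  clockwise couple 95.3 at a = 5.42: M₀a(2L − a)/(2EI) = 1958/EI
  UDL 26: wL⁴/(8EI) = 5801/EI
  δ_0 = 7759/EI
Tip deflection under a unit load at Y: L³/(3EI) = 91.54/EI.
With EI = 84000 kip·ft²: δ_0 = 0.09237 ft and δ_{YY} = 0.00109 ft/kip.
Compatibility — the beam at Y must follow the support down by 0.05 ft: δ_0 − R_Y·δ_{YY} = 0.05, so R_Y = (0.09237 − 0.05)/0.00109 = 38.88 kip.
Moment equilibrium about X: M_X = Σ(load moments about X) − R_Y·L = 644.5 − 38.88×6.5 = 391.8 kip·ft.

M_X = 391.8 kip·ft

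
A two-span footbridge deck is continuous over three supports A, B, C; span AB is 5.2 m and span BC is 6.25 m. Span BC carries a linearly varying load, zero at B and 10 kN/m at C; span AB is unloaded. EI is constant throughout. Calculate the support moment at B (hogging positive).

Insert a hinge at B; M_B is the redundant, and each span becomes simply supported.
Discontinuity in slope at B on the released structure — sum the simple-span end rotations:
  span BC: triangular load, peak 10: 7w₀L³/(360EI) = 47.47/EI
  relative rotation θ_0 = (0 + 47.47)/EI = 47.47/EI
A unit hogging moment at B produces rotation L₁/(3EI) + L₂/(3EI) = 3.817/EI.
Slope continuity at B: θ_0 = M_B·3.817/EI, so M_B = 47.47/3.817 = 12.44 kN·m (hogging).

M_B = 12.44 kN·m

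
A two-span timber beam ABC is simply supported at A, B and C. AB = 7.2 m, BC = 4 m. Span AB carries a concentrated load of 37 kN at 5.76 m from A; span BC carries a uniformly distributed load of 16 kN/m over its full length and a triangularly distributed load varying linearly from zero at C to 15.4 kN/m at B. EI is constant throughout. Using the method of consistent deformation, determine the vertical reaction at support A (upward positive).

R_A = 1.573 kN

Take M_B as the redundant. Released structure: two simple spans AB and BC with a hinge at B.
Rotations at B on the released spans (each span's end-slope, ×1/EI):
  span AB: point load 37 at a = 5.76: Pab(L + a)/(6LEI) = 92.07/EI
  span BC: UDL 16: wL³/(24EI) = 42.67/EI
  span BC: triangular load, peak 15.4: w₀L³/(45EI) = 21.9/EI
  relative rotation θ_0 = (92.07 + 64.57)/EI = 156.6/EI
A unit hogging moment at B produces rotation L₁/(3EI) + L₂/(3EI) = 3.733/EI.
Slope continuity at B: θ_0 = M_B·3.733/EI, so M_B = 156.6/3.733 = 41.96 kN·m (hogging).
Span AB, ΣM about A with M_B applied at B: R_B^{AB}·7.2 = 213.1 + 41.96, so R_B^{AB} = 35.43 kN and R_A = 37 − 35.43 = 1.573 kN.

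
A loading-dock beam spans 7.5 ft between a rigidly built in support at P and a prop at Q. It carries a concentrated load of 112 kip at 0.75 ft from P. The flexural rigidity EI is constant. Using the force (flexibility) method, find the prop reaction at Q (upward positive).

Release the roller at Q. Primary structure: cantilever fixed at P.
Free-end deflection of the primary structure under the applied loading (downward +):
  point load 112 at a = 0.75: Pa²(3L − a)/(6EI) = 228.4/EI
Tip deflection under a unit load at Q: L³/(3EI) = 140.6/EI.
The prop prevents deflection at Q: R_Q = δ_0/δ_{QQ} = 228.4/140.6 = 1.624 kip.

R_Q = 1.624 kip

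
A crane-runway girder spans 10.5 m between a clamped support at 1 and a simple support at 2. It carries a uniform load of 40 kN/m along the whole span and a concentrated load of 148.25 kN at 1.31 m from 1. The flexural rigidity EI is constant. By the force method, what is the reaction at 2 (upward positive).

R_2 = 160.8 kN

Take the reaction at 2 as the redundant and release it; the primary structure is a cantilever fixed at 1.
Primary-structure tip deflection at 2 by superposition:
  UDL 40: wL⁴/(8EI) = 60775/EI
  point load 148.25 at a = 1.31: Pa²(3L − a)/(6EI) = 1280/EI
  δ_0 = 62055/EI
Tip deflection under a unit load at 2: L³/(3EI) = 385.9/EI.
The prop prevents deflection at 2: R_2 = δ_0/δ_{22} = 62055/385.9 = 160.8 kN.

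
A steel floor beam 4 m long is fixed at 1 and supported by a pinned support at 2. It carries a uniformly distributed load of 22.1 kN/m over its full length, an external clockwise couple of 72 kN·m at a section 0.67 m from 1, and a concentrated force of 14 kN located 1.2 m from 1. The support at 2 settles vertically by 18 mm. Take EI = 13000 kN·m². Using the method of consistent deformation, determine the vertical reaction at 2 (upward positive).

Remove the prop at 2; the released (primary) structure is a cantilever built in at 1.
Deflection at 2 on the released cantilever, summing each load's contribution:
  UDL 22.1: wL⁴/(8EI) = 707.2/EI
  clockwise couple 72 at a = 0.67: M₀a(2L − a)/(2EI) = 176.8/EI
  point load 14 at a = 1.2: Pa²(3L − a)/(6EI) = 36.29/EI
  δ_0 = 920.3/EI
Flexibility coefficient — unit upward force at 2: δ_{22} = L³/(3EI) = 21.33/EI.
With EI = 13000 kN·m²: δ_0 = 0.070791 m and δ_{22} = 0.001641 m/kN.
Compatibility — the beam at 2 must follow the support down by 0.018 m: δ_0 − R_2·δ_{22} = 0.018, so R_2 = (0.070791 − 0.018)/0.001641 = 32.17 kN.

R_2 = 32.17 kN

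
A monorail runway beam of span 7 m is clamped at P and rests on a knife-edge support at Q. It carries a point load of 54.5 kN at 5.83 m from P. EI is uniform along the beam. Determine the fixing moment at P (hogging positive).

M_P = 30.99 kN·m

Remove the prop at Q; the released (primary) structure is a cantilever built in at P.
Deflection at Q on the released cantilever, summing each load's contribution:
  point load 54.5 at a = 5.83: Pa²(3L − a)/(6EI) = 4683/EI
Flexibility coefficient — unit upward force at Q: δ_{QQ} = L³/(3EI) = 114.3/EI.
Compatibility at Q: δ_0 − R_Q·δ_{QQ} = 0, so R_Q = 4683/114.3 = 40.96 kN.
Moment equilibrium about P: M_P = Σ(load moments about P) − R_Q·L = 317.7 − 40.96×7 = 30.99 kN·m.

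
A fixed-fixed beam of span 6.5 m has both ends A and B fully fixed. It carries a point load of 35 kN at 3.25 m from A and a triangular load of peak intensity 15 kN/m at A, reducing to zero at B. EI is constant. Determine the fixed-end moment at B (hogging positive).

Release both end moments; the primary structure is a simply-supported span AB with redundants M_A and M_B.
Simple-span end rotations at A and B under the given loads:
  at A: point load 35 at a = 3.25: Pab(L + b)/(6LEI) = 92.42/EI
  at B: point load 35 at a = 3.25: Pab(L + a)/(6LEI) = 92.42/EI
  at A: triangular load, peak 15: w₀L³/(45EI) = 91.54/EI
  at B: triangular load, peak 15: 7w₀L³/(360EI) = 80.1/EI
  θ_A0 = 184/EI,  θ_B0 = 172.5/EI
Flexibility coefficients: a unit moment at one end gives L/(3EI) there and L/(6EI) at the far end, so f₁₁ = f₂₂ = 2.167/EI and f₁₂ = f₂₁ = 1.083/EI.
Compatibility — zero rotation at each built-in end:
  2.167 M_A + 1.083 M_B = 184
  1.083 M_A + 2.167 M_B = 172.5
Solving the pair gives M_A = 60.12 kN·m and M_B = 49.56 kN·m (hogging).

M_B = 49.56 kN·m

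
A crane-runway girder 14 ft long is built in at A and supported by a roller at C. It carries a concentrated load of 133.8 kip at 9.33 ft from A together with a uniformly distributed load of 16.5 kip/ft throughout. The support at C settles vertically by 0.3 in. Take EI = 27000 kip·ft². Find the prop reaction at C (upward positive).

Take the reaction at C as the redundant and release it; the primary structure is a cantilever fixed at A.
Downward deflection at the released point C due to the loads:
  point load 133.8 at a = 9.33: Pa²(3L − a)/(6EI) = 63419/EI
  UDL 16.5: wL⁴/(8EI) = 79233/EI
  δ_0 = 142652/EI
Tip deflection under a unit load at C: L³/(3EI) = 914.7/EI.
With EI = 27000 kip·ft²: δ_0 = 5.2834 ft and δ_{CC} = 0.033877 ft/kip.
Compatibility — the beam at C must follow the support down by 0.025 ft: δ_0 − R_C·δ_{CC} = 0.025, so R_C = (5.2834 − 0.025)/0.033877 = 155.2 kip.

R_C = 155.2 kip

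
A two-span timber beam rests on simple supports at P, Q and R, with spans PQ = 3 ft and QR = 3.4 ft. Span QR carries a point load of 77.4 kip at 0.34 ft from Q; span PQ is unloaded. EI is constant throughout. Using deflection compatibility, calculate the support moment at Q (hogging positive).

M_Q = 11.95 kip·ft

Release continuity at Q by inserting a hinge; the redundant is the internal moment M_Q. The primary structure is two simply-supported spans PQ and QR.
End slopes at the hinge Q, treating each span as simply supported:
  span QR: point load 77.4 at a = 0.34: Pab(L + b)/(6LEI) = 25.5/EI
  relative rotation θ_0 = (0 + 25.5)/EI = 25.5/EI
A unit hogging moment at Q produces rotation L₁/(3EI) + L₂/(3EI) = 2.133/EI.
Slope continuity at Q: θ_0 = M_Q·2.133/EI, so M_Q = 25.5/2.133 = 11.95 kip·ft (hogging).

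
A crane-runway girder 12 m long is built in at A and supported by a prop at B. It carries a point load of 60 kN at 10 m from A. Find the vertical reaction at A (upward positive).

Remove the prop at B; the released (primary) structure is a cantilever built in at A.
Free-end deflection of the primary structure under the applied loading (downward +):
  point load 60 at a = 10: Pa²(3L − a)/(6EI) = 26000/EI
Tip deflection under a unit load at B: L³/(3EI) = 576/EI.
The prop prevents deflection at B: R_B = δ_0/δ_{BB} = 26000/576 = 45.14 kN.
Vertical equilibrium: R_A = ΣP − R_B = 60 − 45.14 = 14.86 kN.

R_A = 14.86 kN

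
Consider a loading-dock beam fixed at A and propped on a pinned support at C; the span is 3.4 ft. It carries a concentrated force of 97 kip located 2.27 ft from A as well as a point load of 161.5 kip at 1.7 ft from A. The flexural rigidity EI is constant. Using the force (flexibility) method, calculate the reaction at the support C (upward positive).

Choose R_C as the redundant. The primary structure is the cantilever fixed at A.
Deflection at C on the released cantilever, summing each load's contribution:
  point load 97 at a = 2.27: Pa²(3L − a)/(6EI) = 660.6/EI
  point load 161.5 at a = 1.7: Pa²(3L − a)/(6EI) = 661.2/EI
  δ_0 = 1322/EI
Flexibility coefficient — unit upward force at C: δ_{CC} = L³/(3EI) = 13.1/EI.
The prop prevents deflection at C: R_C = δ_0/δ_{CC} = 1322/13.1 = 100.9 kip.

R_C = 100.9 kip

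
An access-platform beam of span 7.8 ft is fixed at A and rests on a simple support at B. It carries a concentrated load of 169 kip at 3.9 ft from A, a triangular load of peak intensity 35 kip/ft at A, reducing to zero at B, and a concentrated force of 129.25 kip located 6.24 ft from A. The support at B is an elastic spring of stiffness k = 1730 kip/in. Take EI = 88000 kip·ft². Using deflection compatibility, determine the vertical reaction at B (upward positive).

R_B = 166.6 kip

Choose R_B as the redundant. The primary structure is the cantilever fixed at A.
Downward deflection at the released point B due to the loads:
  point load 169 at a = 3.9: Pa²(3L − a)/(6EI) = 8354/EI
  triangular load, peak 35 at the fixed end: w₀L⁴/(30EI) = 4318/EI
  point load 129.25 at a = 6.24: Pa²(3L − a)/(6EI) = 14393/EI
  δ_0 = 27066/EI
Flexibility coefficient — unit upward force at B: δ_{BB} = L³/(3EI) = 158.2/EI.
With EI = 88000 kip·ft²: δ_0 = 0.30757 ft and δ_{BB} = 0.001798 ft/kip.
Compatibility — the spring shortens by R_B/k under the reaction it provides: δ_0 − R_B·δ_{BB} = R_B/k. With 1/k = 1/(1730×12) ft/kip = 0.000048 ft/kip, R_B = δ_0 / (δ_{BB} + 1/k) = 0.30757 / (0.001798 + 0.000048) = 166.6 kip.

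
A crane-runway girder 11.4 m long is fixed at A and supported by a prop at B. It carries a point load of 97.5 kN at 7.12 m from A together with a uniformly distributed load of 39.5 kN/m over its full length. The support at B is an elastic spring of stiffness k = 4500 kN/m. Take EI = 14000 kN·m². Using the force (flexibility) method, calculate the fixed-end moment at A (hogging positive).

M_A = 836.2 kN·m

Take the reaction at B as the redundant and release it; the primary structure is a cantilever fixed at A.
Free-end deflection of the primary structure under the applied loading (downward +):
  point load 97.5 at a = 7.12: Pa²(3L − a)/(6EI) = 22308/EI
  UDL 39.5: wL⁴/(8EI) = 83392/EI
  δ_0 = 105700/EI
Tip deflection under a unit load at B: L³/(3EI) = 493.8/EI.
With EI = 14000 kN·m²: δ_0 = 7.55 m and δ_{BB} = 0.035275 m/kN.
Compatibility — the spring shortens by R_B/k under the reaction it provides: δ_0 − R_B·δ_{BB} = R_B/k. With 1/k = 0.000222 m/kN, R_B = δ_0 / (δ_{BB} + 1/k) = 7.55 / (0.035275 + 0.000222) = 212.7 kN.
Moment equilibrium about A: M_A = Σ(load moments about A) − R_B·L = 3261 − 212.7×11.4 = 836.2 kN·m.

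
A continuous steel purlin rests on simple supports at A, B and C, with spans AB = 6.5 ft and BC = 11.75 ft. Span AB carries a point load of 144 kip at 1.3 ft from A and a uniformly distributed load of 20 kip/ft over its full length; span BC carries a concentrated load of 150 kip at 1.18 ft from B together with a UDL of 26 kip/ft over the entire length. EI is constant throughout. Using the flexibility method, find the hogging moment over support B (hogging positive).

Take M_B as the redundant. Released structure: two simple spans AB and BC with a hinge at B.
Discontinuity in slope at B on the released structure — sum the simple-span end rotations:
  span AB: point load 144 at a = 1.3: Pab(L + a)/(6LEI) = 194.7/EI
  span AB: UDL 20: wL³/(24EI) = 228.9/EI
  span BC: point load 150 at a = 1.18: Pab(L + b)/(6LEI) = 592.3/EI
  span BC: UDL 26: wL³/(24EI) = 1757/EI
  relative rotation θ_0 = (423.5 + 2350)/EI = 2773/EI
A unit hogging moment at B produces rotation L₁/(3EI) + L₂/(3EI) = 6.083/EI.
Slope continuity at B: θ_0 = M_B·6.083/EI, so M_B = 2773/6.083 = 455.9 kip·ft (hogging).

M_B = 455.9 kip·ft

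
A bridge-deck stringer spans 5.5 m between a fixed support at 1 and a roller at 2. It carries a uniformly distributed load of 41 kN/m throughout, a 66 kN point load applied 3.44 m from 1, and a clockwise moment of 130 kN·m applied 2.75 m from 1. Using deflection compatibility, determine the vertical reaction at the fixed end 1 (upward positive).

R_1 = 149.7 kN

Remove the prop at 2; the released (primary) structure is a cantilever built in at 1.
Deflection at 2 on the released cantilever, summing each load's contribution:
  UDL 41: wL⁴/(8EI) = 4690/EI
  point load 66 at a = 3.44: Pa²(3L − a)/(6EI) = 1700/EI
  clockwise couple 130 at a = 2.75: M₀a(2L − a)/(2EI) = 1475/EI
  δ_0 = 7864/EI
Flexibility coefficient — unit upward force at 2: δ_{22} = L³/(3EI) = 55.46/EI.
Compatibility at 2: δ_0 − R_2·δ_{22} = 0, so R_2 = 7864/55.46 = 141.8 kN.
Vertical equilibrium: R_1 = ΣP − R_2 = 291.5 − 141.8 = 149.7 kN.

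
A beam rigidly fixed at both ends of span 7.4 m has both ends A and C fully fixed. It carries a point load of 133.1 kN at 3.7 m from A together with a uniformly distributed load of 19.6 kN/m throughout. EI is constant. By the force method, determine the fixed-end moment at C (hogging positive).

Release both end moments; the primary structure is a simply-supported span AC with redundants M_A and M_C.
Simple-span end rotations at A and C under the given loads:
  at A: point load 133.1 at a = 3.7: Pab(L + b)/(6LEI) = 455.5/EI
  at C: point load 133.1 at a = 3.7: Pab(L + a)/(6LEI) = 455.5/EI
  at A: UDL 19.6: wL³/(24EI) = 330.9/EI
  at C: UDL 19.6: wL³/(24EI) = 330.9/EI
  θ_A0 = 786.5/EI,  θ_C0 = 786.5/EI
Flexibility coefficients: a unit moment at one end gives L/(3EI) there and L/(6EI) at the far end, so f₁₁ = f₂₂ = 2.467/EI and f₁₂ = f₂₁ = 1.233/EI.
Compatibility — zero rotation at each built-in end:
  2.467 M_A + 1.233 M_C = 786.5
  1.233 M_A + 2.467 M_C = 786.5
Solving the pair gives M_A = 212.6 kN·m and M_C = 212.6 kN·m (hogging).

M_C = 212.6 kN·m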